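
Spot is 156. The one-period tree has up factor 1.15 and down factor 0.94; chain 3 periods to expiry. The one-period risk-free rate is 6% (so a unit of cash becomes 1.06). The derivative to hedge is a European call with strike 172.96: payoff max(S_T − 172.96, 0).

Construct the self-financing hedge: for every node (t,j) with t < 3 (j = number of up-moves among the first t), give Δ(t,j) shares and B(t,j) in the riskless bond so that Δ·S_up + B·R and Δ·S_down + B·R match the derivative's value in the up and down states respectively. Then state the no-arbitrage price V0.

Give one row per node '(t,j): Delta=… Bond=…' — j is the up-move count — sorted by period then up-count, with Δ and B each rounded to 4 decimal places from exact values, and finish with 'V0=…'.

Risk-neutral probability p* = (R−d)/(u−d) = (1.06−0.94)/(1.15−0.94) = 0.5714.
Terminal values V(3,·): V(3,0)=0.0000, V(3,1)=0.0000, V(3,2)=20.9714, V(3,3)=64.2965
(2,0): S=137.8416. Δ = (V_up−V_dn)/(S_up−S_dn) = (0.0000−0.0000)/(158.5178−129.5711) = 0.0000. V = [p*·0.0000 + (1−p*)·0.0000]/1.06 = 0.0000. B = V − Δ·S = 0.0000.
(2,1): S=168.6360. Δ = (V_up−V_dn)/(S_up−S_dn) = (20.9714−0.0000)/(193.9314−158.5178) = 0.5922. V = [p*·20.9714 + (1−p*)·0.0000]/1.06 = 11.3053. B = V − Δ·S = -88.5585.
(2,2): S=206.3100. Δ = (V_up−V_dn)/(S_up−S_dn) = (64.2965−20.9714)/(237.2565−193.9314) = 1.0000. V = [p*·64.2965 + (1−p*)·20.9714]/1.06 = 43.1402. B = V − Δ·S = -163.1698.
(1,0): S=146.6400. Δ = (V_up−V_dn)/(S_up−S_dn) = (11.3053−0.0000)/(168.6360−137.8416) = 0.3671. V = [p*·11.3053 + (1−p*)·0.0000]/1.06 = 6.0945. B = V − Δ·S = -47.7404.
(1,1): S=179.4000. Δ = (V_up−V_dn)/(S_up−S_dn) = (43.1402−11.3053)/(206.3100−168.6360) = 0.8450. V = [p*·43.1402 + (1−p*)·11.3053]/1.06 = 27.8271. B = V − Δ·S = -123.7675.
(0,0): S=156.0000. Δ = (V_up−V_dn)/(S_up−S_dn) = (27.8271−6.0945)/(179.4000−146.6400) = 0.6634. V = [p*·27.8271 + (1−p*)·6.0945]/1.06 = 17.4652. B = V − Δ·S = -86.0231.
Self-financing check: at every node Δ·S+B equals the discounted successor values.

(0,0): Delta=0.6634 Bond=-86.0231
(1,0): Delta=0.3671 Bond=-47.7404
(1,1): Delta=0.8450 Bond=-123.7675
(2,0): Delta=0.0000 Bond=0.0000
(2,1): Delta=0.5922 Bond=-88.5585
(2,2): Delta=1.0000 Bond=-163.1698
V0=17.4652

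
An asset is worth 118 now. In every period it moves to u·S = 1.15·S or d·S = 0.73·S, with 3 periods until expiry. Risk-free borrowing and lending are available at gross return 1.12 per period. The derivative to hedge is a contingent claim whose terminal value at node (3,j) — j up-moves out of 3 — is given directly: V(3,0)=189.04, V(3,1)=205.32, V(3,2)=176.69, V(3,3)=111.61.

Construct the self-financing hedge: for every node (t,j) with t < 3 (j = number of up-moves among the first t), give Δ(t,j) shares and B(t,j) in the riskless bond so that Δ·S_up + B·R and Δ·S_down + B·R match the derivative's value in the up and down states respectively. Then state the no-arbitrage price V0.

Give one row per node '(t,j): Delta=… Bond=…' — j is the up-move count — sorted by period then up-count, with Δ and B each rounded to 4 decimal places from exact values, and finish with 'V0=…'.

No-arbitrage ⇒ martingale measure with p* = (R−d)/(u−d) = 0.9286.
Payoff layer (t=3): V(3,0)=189.0400, V(3,1)=205.3200, V(3,2)=176.6900, V(3,3)=111.6100
  t=2,j=0: stock 62.8822 → up 72.3145 (V=205.3200), down 45.9040 (V=189.0400). Price 182.2832; hedge Δ=0.6164, bond B=143.5213.
  t=2,j=1: stock 99.0610 → up 113.9201 (V=176.6900), down 72.3145 (V=205.3200). Price 159.5848; hedge Δ=-0.6881, bond B=227.7515.
  t=2,j=2: stock 156.0550 → up 179.4632 (V=111.6100), down 113.9201 (V=176.6900). Price 103.8023; hedge Δ=-0.9929, bond B=258.7547.
  t=1,j=0: stock 86.1400 → up 99.0610 (V=159.5848), down 62.8822 (V=182.2832). Price 143.9340; hedge Δ=-0.6274, bond B=197.9777.
  t=1,j=1: stock 135.7000 → up 156.0550 (V=103.8023), down 99.0610 (V=159.5848). Price 96.2382; hedge Δ=-0.9787, bond B=229.0537.
  t=0,j=0: stock 118.0000 → up 135.7000 (V=96.2382), down 86.1400 (V=143.9340). Price 88.9688; hedge Δ=-0.9624, bond B=202.5304.
Self-financing check: at every node Δ·S+B equals the discounted successor values.

(0,0): Delta=-0.9624 Bond=202.5304
(1,0): Delta=-0.6274 Bond=197.9777
(1,1): Delta=-0.9787 Bond=229.0537
(2,0): Delta=0.6164 Bond=143.5213
(2,1): Delta=-0.6881 Bond=227.7515
(2,2): Delta=-0.9929 Bond=258.7547
V0=88.9688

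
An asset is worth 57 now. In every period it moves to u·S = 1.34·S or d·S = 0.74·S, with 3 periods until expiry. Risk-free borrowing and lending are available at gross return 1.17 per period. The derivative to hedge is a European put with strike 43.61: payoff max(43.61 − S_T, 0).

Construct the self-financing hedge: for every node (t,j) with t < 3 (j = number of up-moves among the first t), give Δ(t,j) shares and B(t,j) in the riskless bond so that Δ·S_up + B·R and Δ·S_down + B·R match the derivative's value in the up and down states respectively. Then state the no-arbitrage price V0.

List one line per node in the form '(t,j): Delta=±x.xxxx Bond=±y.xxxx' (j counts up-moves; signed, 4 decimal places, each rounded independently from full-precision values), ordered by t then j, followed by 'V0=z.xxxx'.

Under the risk-neutral measure, an up-move has probability p* = (R−d)/(u−d) = 0.7167 and values discount at R = 1.17.
Terminal payoffs: V(3,0)=20.5122, V(3,1)=1.7843, V(3,2)=0.0000, V(3,3)=0.0000
  t=2,j=0: stock 31.2132 → up 41.8257 (V=1.7843), down 23.0978 (V=20.5122). Price 6.0603; hedge Δ=-1.0000, bond B=37.2735.
  t=2,j=1: stock 56.5212 → up 75.7384 (V=0.0000), down 41.8257 (V=1.7843). Price 0.4321; hedge Δ=-0.0526, bond B=3.4060.
  t=2,j=2: stock 102.3492 → up 137.1479 (V=0.0000), down 75.7384 (V=0.0000). Price 0.0000; hedge Δ=0.0000, bond B=0.0000.
  t=1,j=0: stock 42.1800 → up 56.5212 (V=0.4321), down 31.2132 (V=6.0603). Price 1.7323; hedge Δ=-0.2224, bond B=11.1126.
  t=1,j=1: stock 76.3800 → up 102.3492 (V=0.0000), down 56.5212 (V=0.4321). Price 0.1046; hedge Δ=-0.0094, bond B=0.8248.
  t=0,j=0: stock 57.0000 → up 76.3800 (V=0.1046), down 42.1800 (V=1.7323). Price 0.4836; hedge Δ=-0.0476, bond B=3.1963.
The time-0 hedge costs 0.4836, which is the no-arbitrage price.

(0,0): Delta=-0.0476 Bond=3.1963
(1,0): Delta=-0.2224 Bond=11.1126
(1,1): Delta=-0.0094 Bond=0.8248
(2,0): Delta=-1.0000 Bond=37.2735
(2,1): Delta=-0.0526 Bond=3.4060
(2,2): Delta=0.0000 Bond=0.0000
V0=0.4836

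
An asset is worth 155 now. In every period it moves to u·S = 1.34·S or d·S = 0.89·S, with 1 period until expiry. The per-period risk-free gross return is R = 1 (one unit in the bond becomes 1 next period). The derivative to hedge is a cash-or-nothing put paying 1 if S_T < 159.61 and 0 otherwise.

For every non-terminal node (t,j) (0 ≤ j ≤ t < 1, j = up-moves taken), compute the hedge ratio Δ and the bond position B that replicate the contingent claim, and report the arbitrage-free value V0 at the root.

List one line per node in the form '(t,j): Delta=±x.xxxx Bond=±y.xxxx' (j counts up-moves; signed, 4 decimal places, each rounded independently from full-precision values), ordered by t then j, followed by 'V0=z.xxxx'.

Risk-neutral probability p* = (R−d)/(u−d) = (1−0.89)/(1.34−0.89) = 0.2444.
Payoff layer (t=1): V(1,0)=1.0000, V(1,1)=0.0000
Node (0,0) S=155.0000: V=(p*·0.0000+(1−p*)·1.0000)/1=0.7556; Δ=(0.0000−1.0000)/(207.7000−137.9500)=-0.0143; B=V−Δ·S=2.9778
Self-financing check: at every node Δ·S+B equals the discounted successor values.

(0,0): Delta=-0.0143 Bond=2.9778
V0=0.7556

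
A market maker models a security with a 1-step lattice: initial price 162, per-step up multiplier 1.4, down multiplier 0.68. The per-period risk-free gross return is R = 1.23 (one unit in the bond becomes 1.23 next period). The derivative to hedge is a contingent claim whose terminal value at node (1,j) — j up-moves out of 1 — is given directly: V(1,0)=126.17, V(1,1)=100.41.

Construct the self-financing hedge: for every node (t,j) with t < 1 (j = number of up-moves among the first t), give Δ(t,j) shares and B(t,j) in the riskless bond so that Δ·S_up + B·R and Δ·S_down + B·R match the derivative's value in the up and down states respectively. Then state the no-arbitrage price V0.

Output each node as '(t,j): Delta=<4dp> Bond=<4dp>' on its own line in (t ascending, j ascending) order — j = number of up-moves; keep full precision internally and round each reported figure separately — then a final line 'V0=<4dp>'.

(0,0): Delta=-0.2209 Bond=122.3568
V0=86.5790

Under the risk-neutral measure, an up-move has probability p* = (R−d)/(u−d) = 0.7639 and values discount at R = 1.23.
Terminal values V(1,·): V(1,0)=126.1700, V(1,1)=100.4100
Node (0,0) S=162.0000: V=(p*·100.4100+(1−p*)·126.1700)/1.23=86.5790; Δ=(100.4100−126.1700)/(226.8000−110.1600)=-0.2209; B=V−Δ·S=122.3568
Each (Δ,B) replicates both successor values, so the strategy is self-financing and V0 is arbitrage-free.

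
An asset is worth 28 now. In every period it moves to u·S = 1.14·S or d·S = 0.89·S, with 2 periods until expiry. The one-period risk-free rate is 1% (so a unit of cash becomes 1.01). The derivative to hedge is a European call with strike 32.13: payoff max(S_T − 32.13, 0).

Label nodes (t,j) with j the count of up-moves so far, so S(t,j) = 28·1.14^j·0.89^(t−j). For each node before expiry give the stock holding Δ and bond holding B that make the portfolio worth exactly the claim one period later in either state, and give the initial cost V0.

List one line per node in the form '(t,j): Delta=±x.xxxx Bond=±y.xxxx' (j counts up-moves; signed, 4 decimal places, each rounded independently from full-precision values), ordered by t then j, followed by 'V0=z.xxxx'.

(0,0): Delta=0.2891 Bond=-7.1340
(1,0): Delta=0.0000 Bond=0.0000
(1,1): Delta=0.5337 Bond=-15.0112
V0=0.9619

No-arbitrage ⇒ martingale measure with p* = (R−d)/(u−d) = 0.4800.
Terminal payoffs: V(2,0)=0.0000, V(2,1)=0.0000, V(2,2)=4.2588
Node (1,0) S=24.9200: V=(p*·0.0000+(1−p*)·0.0000)/1.01=0.0000; Δ=(0.0000−0.0000)/(28.4088−22.1788)=0.0000; B=V−Δ·S=0.0000
Node (1,1) S=31.9200: V=(p*·4.2588+(1−p*)·0.0000)/1.01=2.0240; Δ=(4.2588−0.0000)/(36.3888−28.4088)=0.5337; B=V−Δ·S=-15.0112
Node (0,0) S=28.0000: V=(p*·2.0240+(1−p*)·0.0000)/1.01=0.9619; Δ=(2.0240−0.0000)/(31.9200−24.9200)=0.2891; B=V−Δ·S=-7.1340
Self-financing check: at every node Δ·S+B equals the discounted successor values.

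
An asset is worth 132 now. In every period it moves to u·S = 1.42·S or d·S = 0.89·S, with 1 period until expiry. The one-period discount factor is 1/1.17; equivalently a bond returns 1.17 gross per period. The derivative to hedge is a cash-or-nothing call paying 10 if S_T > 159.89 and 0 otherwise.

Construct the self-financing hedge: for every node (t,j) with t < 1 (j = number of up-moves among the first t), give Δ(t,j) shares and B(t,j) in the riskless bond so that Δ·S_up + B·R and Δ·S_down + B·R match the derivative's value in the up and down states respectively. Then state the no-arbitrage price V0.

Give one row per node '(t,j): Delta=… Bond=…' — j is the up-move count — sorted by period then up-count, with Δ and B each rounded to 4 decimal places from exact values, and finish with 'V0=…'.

The replicating-portfolio and risk-neutral prices coincide; use p* = (1.17−0.89)/(1.42−0.89) = 0.5283 for the latter.
Terminal values V(1,·): V(1,0)=0.0000, V(1,1)=10.0000
(0,0): S=132.0000. Δ = (V_up−V_dn)/(S_up−S_dn) = (10.0000−0.0000)/(187.4400−117.4800) = 0.1429. V = [p*·10.0000 + (1−p*)·0.0000]/1.17 = 4.5154. B = V − Δ·S = -14.3525.
The time-0 hedge costs 4.5154, which is the no-arbitrage price.

(0,0): Delta=0.1429 Bond=-14.3525
V0=4.5154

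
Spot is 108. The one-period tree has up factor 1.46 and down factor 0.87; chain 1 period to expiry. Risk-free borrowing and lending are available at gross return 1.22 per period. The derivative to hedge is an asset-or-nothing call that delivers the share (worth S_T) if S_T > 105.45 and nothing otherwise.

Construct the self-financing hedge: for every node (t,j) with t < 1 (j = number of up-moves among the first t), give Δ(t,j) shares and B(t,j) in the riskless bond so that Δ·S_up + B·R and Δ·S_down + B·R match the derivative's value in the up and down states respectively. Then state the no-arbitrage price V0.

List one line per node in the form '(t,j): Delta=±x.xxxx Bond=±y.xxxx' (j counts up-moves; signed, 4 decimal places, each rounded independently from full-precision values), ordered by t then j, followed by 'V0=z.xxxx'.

Risk-neutral probability p* = (R−d)/(u−d) = (1.22−0.87)/(1.46−0.87) = 0.5932.
Terminal payoffs: V(1,0)=0.0000, V(1,1)=157.6800
  t=0,j=0: stock 108.0000 → up 157.6800 (V=157.6800), down 93.9600 (V=0.0000). Price 76.6713; hedge Δ=2.4746, bond B=-190.5829.
The time-0 hedge costs 76.6713, which is the no-arbitrage price.

(0,0): Delta=2.4746 Bond=-190.5829
V0=76.6713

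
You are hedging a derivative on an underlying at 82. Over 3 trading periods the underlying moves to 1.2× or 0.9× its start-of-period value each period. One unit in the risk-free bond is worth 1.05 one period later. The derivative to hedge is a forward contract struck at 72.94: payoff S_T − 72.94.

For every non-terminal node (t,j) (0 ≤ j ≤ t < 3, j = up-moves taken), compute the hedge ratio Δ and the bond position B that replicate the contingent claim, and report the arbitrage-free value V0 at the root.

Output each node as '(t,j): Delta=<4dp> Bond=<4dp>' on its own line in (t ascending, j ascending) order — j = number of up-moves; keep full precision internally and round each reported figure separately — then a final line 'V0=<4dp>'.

Risk-neutral probability p* = (R−d)/(u−d) = (1.05−0.9)/(1.2−0.9) = 0.5000.
Payoff layer (t=3): V(3,0)=-13.1620, V(3,1)=6.7640, V(3,2)=33.3320, V(3,3)=68.7560
  t=2,j=0: stock 66.4200 → up 79.7040 (V=6.7640), down 59.7780 (V=-13.1620). Price -3.0467; hedge Δ=1.0000, bond B=-69.4667.
  t=2,j=1: stock 88.5600 → up 106.2720 (V=33.3320), down 79.7040 (V=6.7640). Price 19.0933; hedge Δ=1.0000, bond B=-69.4667.
  t=2,j=2: stock 118.0800 → up 141.6960 (V=68.7560), down 106.2720 (V=33.3320). Price 48.6133; hedge Δ=1.0000, bond B=-69.4667.
  t=1,j=0: stock 73.8000 → up 88.5600 (V=19.0933), down 66.4200 (V=-3.0467). Price 7.6413; hedge Δ=1.0000, bond B=-66.1587.
  t=1,j=1: stock 98.4000 → up 118.0800 (V=48.6133), down 88.5600 (V=19.0933). Price 32.2413; hedge Δ=1.0000, bond B=-66.1587.
  t=0,j=0: stock 82.0000 → up 98.4000 (V=32.2413), down 73.8000 (V=7.6413). Price 18.9917; hedge Δ=1.0000, bond B=-63.0083.
The time-0 hedge costs 18.9917, which is the no-arbitrage price.

(0,0): Delta=1.0000 Bond=-63.0083
(1,0): Delta=1.0000 Bond=-66.1587
(1,1): Delta=1.0000 Bond=-66.1587
(2,0): Delta=1.0000 Bond=-69.4667
(2,1): Delta=1.0000 Bond=-69.4667
(2,2): Delta=1.0000 Bond=-69.4667
V0=18.9917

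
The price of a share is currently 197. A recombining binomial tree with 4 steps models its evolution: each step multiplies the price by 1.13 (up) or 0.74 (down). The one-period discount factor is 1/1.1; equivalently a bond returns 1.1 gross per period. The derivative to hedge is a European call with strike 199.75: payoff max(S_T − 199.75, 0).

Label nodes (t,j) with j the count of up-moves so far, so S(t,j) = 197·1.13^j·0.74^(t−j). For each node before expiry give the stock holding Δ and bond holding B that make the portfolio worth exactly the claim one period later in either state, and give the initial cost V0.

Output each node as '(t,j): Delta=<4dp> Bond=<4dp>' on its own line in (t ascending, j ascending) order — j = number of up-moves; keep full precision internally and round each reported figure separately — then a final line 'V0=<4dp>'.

(0,0): Delta=0.8730 Bond=-110.0075
(1,0): Delta=0.1312 Bond=-12.8703
(1,1): Delta=0.9135 Bond=-130.0197
(2,0): Delta=0.0000 Bond=0.0000
(2,1): Delta=0.1384 Bond=-15.3371
(2,2): Delta=0.9558 Bond=-153.6621
(3,0): Delta=0.0000 Bond=0.0000
(3,1): Delta=0.0000 Bond=0.0000
(3,2): Delta=0.1459 Bond=-18.2767
(3,3): Delta=1.0000 Bond=-181.5909
V0=61.9782

Under the risk-neutral measure, an up-move has probability p* = (R−d)/(u−d) = 0.9231 and values discount at R = 1.1.
At expiry t=4: V(4,0)=0.0000, V(4,1)=0.0000, V(4,2)=0.0000, V(4,3)=10.5955, V(4,4)=121.4533
Node (3,0) S=79.8291: V=(p*·0.0000+(1−p*)·0.0000)/1.1=0.0000; Δ=(0.0000−0.0000)/(90.2069−59.0736)=0.0000; B=V−Δ·S=0.0000
Node (3,1) S=121.9012: V=(p*·0.0000+(1−p*)·0.0000)/1.1=0.0000; Δ=(0.0000−0.0000)/(137.7484−90.2069)=0.0000; B=V−Δ·S=0.0000
Node (3,2) S=186.1465: V=(p*·10.5955+(1−p*)·0.0000)/1.1=8.8913; Δ=(10.5955−0.0000)/(210.3455−137.7484)=0.1459; B=V−Δ·S=-18.2767
Node (3,3) S=284.2507: V=(p*·121.4533+(1−p*)·10.5955)/1.1=102.6598; Δ=(121.4533−10.5955)/(321.2033−210.3455)=1.0000; B=V−Δ·S=-181.5909
Node (2,0) S=107.8772: V=(p*·0.0000+(1−p*)·0.0000)/1.1=0.0000; Δ=(0.0000−0.0000)/(121.9012−79.8291)=0.0000; B=V−Δ·S=0.0000
Node (2,1) S=164.7314: V=(p*·8.8913+(1−p*)·0.0000)/1.1=7.4613; Δ=(8.8913−0.0000)/(186.1465−121.9012)=0.1384; B=V−Δ·S=-15.3371
Node (2,2) S=251.5493: V=(p*·102.6598+(1−p*)·8.8913)/1.1=86.7699; Δ=(102.6598−8.8913)/(284.2507−186.1465)=0.9558; B=V−Δ·S=-153.6621
Node (1,0) S=145.7800: V=(p*·7.4613+(1−p*)·0.0000)/1.1=6.2612; Δ=(7.4613−0.0000)/(164.7314−107.8772)=0.1312; B=V−Δ·S=-12.8703
Node (1,1) S=222.6100: V=(p*·86.7699+(1−p*)·7.4613)/1.1=73.3356; Δ=(86.7699−7.4613)/(251.5493−164.7314)=0.9135; B=V−Δ·S=-130.0197
Node (0,0) S=197.0000: V=(p*·73.3356+(1−p*)·6.2612)/1.1=61.9782; Δ=(73.3356−6.2612)/(222.6100−145.7800)=0.8730; B=V−Δ·S=-110.0075
Self-financing check: at every node Δ·S+B equals the discounted successor values.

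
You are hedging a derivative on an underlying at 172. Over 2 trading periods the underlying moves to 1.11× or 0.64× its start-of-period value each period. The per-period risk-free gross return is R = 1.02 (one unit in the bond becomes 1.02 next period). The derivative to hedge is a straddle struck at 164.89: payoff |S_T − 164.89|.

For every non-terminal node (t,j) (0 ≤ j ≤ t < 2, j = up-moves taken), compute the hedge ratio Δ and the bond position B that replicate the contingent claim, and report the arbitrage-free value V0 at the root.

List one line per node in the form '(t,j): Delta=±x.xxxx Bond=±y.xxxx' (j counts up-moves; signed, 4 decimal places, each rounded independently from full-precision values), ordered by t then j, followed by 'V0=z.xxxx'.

(0,0): Delta=-0.0777 Bond=58.9503
(1,0): Delta=-1.0000 Bond=161.6569
(1,1): Delta=0.0483 Bond=36.0834
V0=45.5871

No-arbitrage ⇒ martingale measure with p* = (R−d)/(u−d) = 0.8085.
Terminal payoffs: V(2,0)=94.4388, V(2,1)=42.7012, V(2,2)=47.0312
Node (1,0) S=110.0800: V=(p*·42.7012+(1−p*)·94.4388)/1.02=51.5769; Δ=(42.7012−94.4388)/(122.1888−70.4512)=-1.0000; B=V−Δ·S=161.6569
Node (1,1) S=190.9200: V=(p*·47.0312+(1−p*)·42.7012)/1.02=45.2961; Δ=(47.0312−42.7012)/(211.9212−122.1888)=0.0483; B=V−Δ·S=36.0834
Node (0,0) S=172.0000: V=(p*·45.2961+(1−p*)·51.5769)/1.02=45.5871; Δ=(45.2961−51.5769)/(190.9200−110.0800)=-0.0777; B=V−Δ·S=58.9503
Check: Δ(0,0)·S0 + B(0,0) = 45.5871 = V0.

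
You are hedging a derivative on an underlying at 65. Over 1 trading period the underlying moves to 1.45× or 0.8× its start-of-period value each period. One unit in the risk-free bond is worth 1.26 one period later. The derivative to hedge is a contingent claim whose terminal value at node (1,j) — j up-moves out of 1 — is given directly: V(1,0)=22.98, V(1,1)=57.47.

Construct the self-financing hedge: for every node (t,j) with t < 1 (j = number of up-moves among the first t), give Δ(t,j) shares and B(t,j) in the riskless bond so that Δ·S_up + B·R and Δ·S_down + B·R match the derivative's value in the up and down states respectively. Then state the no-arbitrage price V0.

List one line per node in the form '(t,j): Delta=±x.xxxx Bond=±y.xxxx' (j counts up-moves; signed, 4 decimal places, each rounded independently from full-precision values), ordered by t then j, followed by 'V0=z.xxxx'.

(0,0): Delta=0.8163 Bond=-15.4518
V0=37.6098

Risk-neutral probability p* = (R−d)/(u−d) = (1.26−0.8)/(1.45−0.8) = 0.7077.
At expiry t=1: V(1,0)=22.9800, V(1,1)=57.4700
(0,0): S=65.0000. Δ = (V_up−V_dn)/(S_up−S_dn) = (57.4700−22.9800)/(94.2500−52.0000) = 0.8163. V = [p*·57.4700 + (1−p*)·22.9800]/1.26 = 37.6098. B = V − Δ·S = -15.4518.
Each (Δ,B) replicates both successor values, so the strategy is self-financing and V0 is arbitrage-free.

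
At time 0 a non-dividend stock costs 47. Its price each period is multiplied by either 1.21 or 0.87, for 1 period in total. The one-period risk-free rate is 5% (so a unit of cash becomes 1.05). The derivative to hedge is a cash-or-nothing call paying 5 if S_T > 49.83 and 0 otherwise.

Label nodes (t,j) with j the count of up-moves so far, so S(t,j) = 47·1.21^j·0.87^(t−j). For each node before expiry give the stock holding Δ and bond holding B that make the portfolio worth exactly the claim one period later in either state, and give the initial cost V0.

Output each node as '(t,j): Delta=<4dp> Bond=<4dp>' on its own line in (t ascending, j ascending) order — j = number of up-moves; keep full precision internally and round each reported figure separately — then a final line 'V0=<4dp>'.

(0,0): Delta=0.3129 Bond=-12.1849
V0=2.5210

The replicating-portfolio and risk-neutral prices coincide; use p* = (1.05−0.87)/(1.21−0.87) = 0.5294 for the latter.
Terminal values V(1,·): V(1,0)=0.0000, V(1,1)=5.0000
(0,0): S=47.0000. Δ = (V_up−V_dn)/(S_up−S_dn) = (5.0000−0.0000)/(56.8700−40.8900) = 0.3129. V = [p*·5.0000 + (1−p*)·0.0000]/1.05 = 2.5210. B = V − Δ·S = -12.1849.
The time-0 hedge costs 2.5210, which is the no-arbitrage price.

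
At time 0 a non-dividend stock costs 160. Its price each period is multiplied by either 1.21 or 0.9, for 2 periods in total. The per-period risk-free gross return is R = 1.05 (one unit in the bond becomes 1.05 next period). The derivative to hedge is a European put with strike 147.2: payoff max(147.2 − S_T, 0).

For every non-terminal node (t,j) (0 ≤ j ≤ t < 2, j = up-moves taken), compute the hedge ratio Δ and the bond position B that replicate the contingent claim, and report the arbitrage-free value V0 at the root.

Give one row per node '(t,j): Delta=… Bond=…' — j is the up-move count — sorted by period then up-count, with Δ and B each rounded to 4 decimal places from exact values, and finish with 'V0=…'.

(0,0): Delta=-0.1744 Bond=32.1600
(1,0): Delta=-0.3943 Bond=65.4255
(1,1): Delta=0.0000 Bond=0.0000
V0=4.2526

No-arbitrage ⇒ martingale measure with p* = (R−d)/(u−d) = 0.4839.
At expiry t=2: V(2,0)=17.6000, V(2,1)=0.0000, V(2,2)=0.0000
  t=1,j=0: stock 144.0000 → up 174.2400 (V=0.0000), down 129.6000 (V=17.6000). Price 8.6513; hedge Δ=-0.3943, bond B=65.4255.
  t=1,j=1: stock 193.6000 → up 234.2560 (V=0.0000), down 174.2400 (V=0.0000). Price 0.0000; hedge Δ=0.0000, bond B=0.0000.
  t=0,j=0: stock 160.0000 → up 193.6000 (V=0.0000), down 144.0000 (V=8.6513). Price 4.2526; hedge Δ=-0.1744, bond B=32.1600.
Each (Δ,B) replicates both successor values, so the strategy is self-financing and V0 is arbitrage-free.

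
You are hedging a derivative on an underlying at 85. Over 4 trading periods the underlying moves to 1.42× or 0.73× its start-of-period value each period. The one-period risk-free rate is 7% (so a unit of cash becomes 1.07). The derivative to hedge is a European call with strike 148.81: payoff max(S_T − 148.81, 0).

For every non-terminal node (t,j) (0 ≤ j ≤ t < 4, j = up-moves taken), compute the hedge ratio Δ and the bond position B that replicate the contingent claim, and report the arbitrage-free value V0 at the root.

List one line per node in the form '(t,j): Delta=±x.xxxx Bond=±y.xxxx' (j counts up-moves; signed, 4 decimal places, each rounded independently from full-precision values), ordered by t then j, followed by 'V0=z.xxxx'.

(0,0): Delta=0.4280 Bond=-22.1885
(1,0): Delta=0.1429 Bond=-6.0511
(1,1): Delta=0.5789 Bond=-41.9526
(2,0): Delta=0.0000 Bond=0.0000
(2,1): Delta=0.2186 Bond=-13.1398
(2,2): Delta=0.7696 Bond=-77.5726
(3,0): Delta=0.0000 Bond=0.0000
(3,1): Delta=0.0000 Bond=0.0000
(3,2): Delta=0.3343 Bond=-28.5326
(3,3): Delta=1.0000 Bond=-139.0748
V0=14.1951

No-arbitrage ⇒ martingale measure with p* = (R−d)/(u−d) = 0.4928.
Terminal payoffs: V(4,0)=0.0000, V(4,1)=0.0000, V(4,2)=0.0000, V(4,3)=28.8570, V(4,4)=196.7889
Node (3,0) S=33.0664: V=(p*·0.0000+(1−p*)·0.0000)/1.07=0.0000; Δ=(0.0000−0.0000)/(46.9544−24.1385)=0.0000; B=V−Δ·S=0.0000
Node (3,1) S=64.3210: V=(p*·0.0000+(1−p*)·0.0000)/1.07=0.0000; Δ=(0.0000−0.0000)/(91.3359−46.9544)=0.0000; B=V−Δ·S=0.0000
Node (3,2) S=125.1176: V=(p*·28.8570+(1−p*)·0.0000)/1.07=13.2892; Δ=(28.8570−0.0000)/(177.6670−91.3359)=0.3343; B=V−Δ·S=-28.5326
Node (3,3) S=243.3795: V=(p*·196.7889+(1−p*)·28.8570)/1.07=104.3047; Δ=(196.7889−28.8570)/(345.5989−177.6670)=1.0000; B=V−Δ·S=-139.0748
Node (2,0) S=45.2965: V=(p*·0.0000+(1−p*)·0.0000)/1.07=0.0000; Δ=(0.0000−0.0000)/(64.3210−33.0664)=0.0000; B=V−Δ·S=0.0000
Node (2,1) S=88.1110: V=(p*·13.2892+(1−p*)·0.0000)/1.07=6.1199; Δ=(13.2892−0.0000)/(125.1176−64.3210)=0.2186; B=V−Δ·S=-13.1398
Node (2,2) S=171.3940: V=(p*·104.3047+(1−p*)·13.2892)/1.07=54.3340; Δ=(104.3047−13.2892)/(243.3795−125.1176)=0.7696; B=V−Δ·S=-77.5726
Node (1,0) S=62.0500: V=(p*·6.1199+(1−p*)·0.0000)/1.07=2.8183; Δ=(6.1199−0.0000)/(88.1110−45.2965)=0.1429; B=V−Δ·S=-6.0511
Node (1,1) S=120.7000: V=(p*·54.3340+(1−p*)·6.1199)/1.07=27.9230; Δ=(54.3340−6.1199)/(171.3940−88.1110)=0.5789; B=V−Δ·S=-41.9526
Node (0,0) S=85.0000: V=(p*·27.9230+(1−p*)·2.8183)/1.07=14.1951; Δ=(27.9230−2.8183)/(120.7000−62.0500)=0.4280; B=V−Δ·S=-22.1885
Self-financing check: at every node Δ·S+B equals the discounted successor values.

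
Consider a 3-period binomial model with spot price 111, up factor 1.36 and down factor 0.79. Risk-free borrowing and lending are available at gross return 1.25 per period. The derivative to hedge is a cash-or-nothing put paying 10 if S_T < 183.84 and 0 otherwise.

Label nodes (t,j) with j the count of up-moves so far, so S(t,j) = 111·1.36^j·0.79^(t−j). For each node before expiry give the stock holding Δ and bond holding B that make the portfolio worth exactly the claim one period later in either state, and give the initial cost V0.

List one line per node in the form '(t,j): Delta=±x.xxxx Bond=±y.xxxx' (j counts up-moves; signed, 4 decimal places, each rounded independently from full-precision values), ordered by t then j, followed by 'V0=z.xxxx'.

Under the risk-neutral measure, an up-move has probability p* = (R−d)/(u−d) = 0.8070 and values discount at R = 1.25.
Payoff layer (t=3): V(3,0)=10.0000, V(3,1)=10.0000, V(3,2)=10.0000, V(3,3)=0.0000
  t=2,j=0: stock 69.2751 → up 94.2141 (V=10.0000), down 54.7273 (V=10.0000). Price 8.0000; hedge Δ=0.0000, bond B=8.0000.
  t=2,j=1: stock 119.2584 → up 162.1914 (V=10.0000), down 94.2141 (V=10.0000). Price 8.0000; hedge Δ=0.0000, bond B=8.0000.
  t=2,j=2: stock 205.3056 → up 279.2156 (V=0.0000), down 162.1914 (V=10.0000). Price 1.5439; hedge Δ=-0.0855, bond B=19.0877.
  t=1,j=0: stock 87.6900 → up 119.2584 (V=8.0000), down 69.2751 (V=8.0000). Price 6.4000; hedge Δ=0.0000, bond B=6.4000.
  t=1,j=1: stock 150.9600 → up 205.3056 (V=1.5439), down 119.2584 (V=8.0000). Price 2.2318; hedge Δ=-0.0750, bond B=13.5584.
  t=0,j=0: stock 111.0000 → up 150.9600 (V=2.2318), down 87.6900 (V=6.4000). Price 2.4290; hedge Δ=-0.0659, bond B=9.7416.
Each (Δ,B) replicates both successor values, so the strategy is self-financing and V0 is arbitrage-free.

(0,0): Delta=-0.0659 Bond=9.7416
(1,0): Delta=0.0000 Bond=6.4000
(1,1): Delta=-0.0750 Bond=13.5584
(2,0): Delta=0.0000 Bond=8.0000
(2,1): Delta=0.0000 Bond=8.0000
(2,2): Delta=-0.0855 Bond=19.0877
V0=2.4290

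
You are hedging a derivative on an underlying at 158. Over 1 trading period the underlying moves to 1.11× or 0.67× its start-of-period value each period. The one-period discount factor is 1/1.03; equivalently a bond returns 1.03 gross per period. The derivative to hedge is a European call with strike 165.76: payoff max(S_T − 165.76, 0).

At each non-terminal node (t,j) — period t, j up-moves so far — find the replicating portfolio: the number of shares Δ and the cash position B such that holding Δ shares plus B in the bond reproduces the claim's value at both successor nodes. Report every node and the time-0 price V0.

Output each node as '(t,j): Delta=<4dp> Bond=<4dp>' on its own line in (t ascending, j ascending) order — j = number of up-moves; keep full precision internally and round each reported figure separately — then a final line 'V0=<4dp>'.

Since d<R<u, set p* = (R−d)/(u−d) = 0.8182; price each node as the discounted p*-expectation of its children.
Payoff layer (t=1): V(1,0)=0.0000, V(1,1)=9.6200
  t=0,j=0: stock 158.0000 → up 175.3800 (V=9.6200), down 105.8600 (V=0.0000). Price 7.6417; hedge Δ=0.1384, bond B=-14.2220.
The time-0 hedge costs 7.6417, which is the no-arbitrage price.

(0,0): Delta=0.1384 Bond=-14.2220
V0=7.6417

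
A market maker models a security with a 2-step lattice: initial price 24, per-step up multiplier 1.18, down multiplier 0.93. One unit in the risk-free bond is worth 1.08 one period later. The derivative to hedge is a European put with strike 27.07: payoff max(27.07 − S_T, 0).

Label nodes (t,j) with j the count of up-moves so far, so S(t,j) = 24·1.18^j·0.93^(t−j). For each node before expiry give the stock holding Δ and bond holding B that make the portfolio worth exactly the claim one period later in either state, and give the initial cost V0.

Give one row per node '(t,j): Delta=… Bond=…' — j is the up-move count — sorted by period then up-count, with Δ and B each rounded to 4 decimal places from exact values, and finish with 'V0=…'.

No-arbitrage ⇒ martingale measure with p* = (R−d)/(u−d) = 0.6000.
At expiry t=2: V(2,0)=6.3124, V(2,1)=0.7324, V(2,2)=0.0000
Node (1,0) S=22.3200: V=(p*·0.7324+(1−p*)·6.3124)/1.08=2.7448; Δ=(0.7324−6.3124)/(26.3376−20.7576)=-1.0000; B=V−Δ·S=25.0648
Node (1,1) S=28.3200: V=(p*·0.0000+(1−p*)·0.7324)/1.08=0.2713; Δ=(0.0000−0.7324)/(33.4176−26.3376)=-0.1034; B=V−Δ·S=3.2009
Node (0,0) S=24.0000: V=(p*·0.2713+(1−p*)·2.7448)/1.08=1.1673; Δ=(0.2713−2.7448)/(28.3200−22.3200)=-0.4123; B=V−Δ·S=11.0615
Each (Δ,B) replicates both successor values, so the strategy is self-financing and V0 is arbitrage-free.

(0,0): Delta=-0.4123 Bond=11.0615
(1,0): Delta=-1.0000 Bond=25.0648
(1,1): Delta=-0.1034 Bond=3.2009
V0=1.1673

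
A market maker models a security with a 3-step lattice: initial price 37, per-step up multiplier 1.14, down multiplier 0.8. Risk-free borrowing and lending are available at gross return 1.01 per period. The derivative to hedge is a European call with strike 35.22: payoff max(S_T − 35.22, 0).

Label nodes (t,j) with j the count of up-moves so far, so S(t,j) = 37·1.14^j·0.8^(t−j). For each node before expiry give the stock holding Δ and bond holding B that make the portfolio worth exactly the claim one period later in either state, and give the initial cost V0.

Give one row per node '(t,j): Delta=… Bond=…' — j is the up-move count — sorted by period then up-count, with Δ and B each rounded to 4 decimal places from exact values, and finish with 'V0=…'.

No-arbitrage ⇒ martingale measure with p* = (R−d)/(u−d) = 0.6176.
At expiry t=3: V(3,0)=0.0000, V(3,1)=0.0000, V(3,2)=3.2482, V(3,3)=19.5971
Node (2,0) S=23.6800: V=(p*·0.0000+(1−p*)·0.0000)/1.01=0.0000; Δ=(0.0000−0.0000)/(26.9952−18.9440)=0.0000; B=V−Δ·S=0.0000
Node (2,1) S=33.7440: V=(p*·3.2482+(1−p*)·0.0000)/1.01=1.9864; Δ=(3.2482−0.0000)/(38.4682−26.9952)=0.2831; B=V−Δ·S=-7.5671
Node (2,2) S=48.0852: V=(p*·19.5971+(1−p*)·3.2482)/1.01=13.2139; Δ=(19.5971−3.2482)/(54.8171−38.4682)=1.0000; B=V−Δ·S=-34.8713
Node (1,0) S=29.6000: V=(p*·1.9864+(1−p*)·0.0000)/1.01=1.2147; Δ=(1.9864−0.0000)/(33.7440−23.6800)=0.1974; B=V−Δ·S=-4.6275
Node (1,1) S=42.1800: V=(p*·13.2139+(1−p*)·1.9864)/1.01=8.8327; Δ=(13.2139−1.9864)/(48.0852−33.7440)=0.7829; B=V−Δ·S=-24.1895
Node (0,0) S=37.0000: V=(p*·8.8327+(1−p*)·1.2147)/1.01=5.8613; Δ=(8.8327−1.2147)/(42.1800−29.6000)=0.6056; B=V−Δ·S=-16.5445
Each (Δ,B) replicates both successor values, so the strategy is self-financing and V0 is arbitrage-free.

(0,0): Delta=0.6056 Bond=-16.5445
(1,0): Delta=0.1974 Bond=-4.6275
(1,1): Delta=0.7829 Bond=-24.1895
(2,0): Delta=0.0000 Bond=0.0000
(2,1): Delta=0.2831 Bond=-7.5671
(2,2): Delta=1.0000 Bond=-34.8713
V0=5.8613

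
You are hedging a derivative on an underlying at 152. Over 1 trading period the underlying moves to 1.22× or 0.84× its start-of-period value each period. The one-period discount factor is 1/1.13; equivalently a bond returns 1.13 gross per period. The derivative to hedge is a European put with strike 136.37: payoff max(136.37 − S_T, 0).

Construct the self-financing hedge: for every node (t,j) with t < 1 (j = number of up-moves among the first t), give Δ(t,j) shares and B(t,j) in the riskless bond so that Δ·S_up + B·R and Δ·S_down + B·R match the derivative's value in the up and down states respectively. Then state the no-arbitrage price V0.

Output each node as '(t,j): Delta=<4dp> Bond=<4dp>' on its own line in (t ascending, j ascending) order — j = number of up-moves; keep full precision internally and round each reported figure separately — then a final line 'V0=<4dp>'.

(0,0): Delta=-0.1505 Bond=24.6898
V0=1.8214

Risk-neutral probability p* = (R−d)/(u−d) = (1.13−0.84)/(1.22−0.84) = 0.7632.
Terminal payoffs: V(1,0)=8.6900, V(1,1)=0.0000
(0,0): S=152.0000. Δ = (V_up−V_dn)/(S_up−S_dn) = (0.0000−8.6900)/(185.4400−127.6800) = -0.1505. V = [p*·0.0000 + (1−p*)·8.6900]/1.13 = 1.8214. B = V − Δ·S = 24.6898.
The time-0 hedge costs 1.8214, which is the no-arbitrage price.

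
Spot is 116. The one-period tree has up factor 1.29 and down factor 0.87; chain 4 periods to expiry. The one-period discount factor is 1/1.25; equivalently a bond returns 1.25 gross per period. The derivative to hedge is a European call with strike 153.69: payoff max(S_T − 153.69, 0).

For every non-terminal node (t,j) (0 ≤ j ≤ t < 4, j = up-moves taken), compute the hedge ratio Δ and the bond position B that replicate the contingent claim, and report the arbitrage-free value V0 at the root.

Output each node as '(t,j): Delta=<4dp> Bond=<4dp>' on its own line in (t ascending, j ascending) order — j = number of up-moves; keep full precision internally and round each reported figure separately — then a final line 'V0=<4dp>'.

No-arbitrage ⇒ martingale measure with p* = (R−d)/(u−d) = 0.9048.
At expiry t=4: V(4,0)=0.0000, V(4,1)=0.0000, V(4,2)=0.0000, V(4,3)=62.9539, V(4,4)=167.5405
Node (3,0) S=76.3863: V=(p*·0.0000+(1−p*)·0.0000)/1.25=0.0000; Δ=(0.0000−0.0000)/(98.5384−66.4561)=0.0000; B=V−Δ·S=0.0000
Node (3,1) S=113.2625: V=(p*·0.0000+(1−p*)·0.0000)/1.25=0.0000; Δ=(0.0000−0.0000)/(146.1086−98.5384)=0.0000; B=V−Δ·S=0.0000
Node (3,2) S=167.9410: V=(p*·62.9539+(1−p*)·0.0000)/1.25=45.5666; Δ=(62.9539−0.0000)/(216.6439−146.1086)=0.8925; B=V−Δ·S=-104.3235
Node (3,3) S=249.0159: V=(p*·167.5405+(1−p*)·62.9539)/1.25=126.0639; Δ=(167.5405−62.9539)/(321.2305−216.6439)=1.0000; B=V−Δ·S=-122.9520
Node (2,0) S=87.8004: V=(p*·0.0000+(1−p*)·0.0000)/1.25=0.0000; Δ=(0.0000−0.0000)/(113.2625−76.3863)=0.0000; B=V−Δ·S=0.0000
Node (2,1) S=130.1868: V=(p*·45.5666+(1−p*)·0.0000)/1.25=32.9815; Δ=(45.5666−0.0000)/(167.9410−113.2625)=0.8334; B=V−Δ·S=-75.5104
Node (2,2) S=193.0356: V=(p*·126.0639+(1−p*)·45.5666)/1.25=94.7180; Δ=(126.0639−45.5666)/(249.0159−167.9410)=0.9929; B=V−Δ·S=-96.9423
Node (1,0) S=100.9200: V=(p*·32.9815+(1−p*)·0.0000)/1.25=23.8724; Δ=(32.9815−0.0000)/(130.1868−87.8004)=0.7781; B=V−Δ·S=-54.6551
Node (1,1) S=149.6400: V=(p*·94.7180+(1−p*)·32.9815)/1.25=71.0707; Δ=(94.7180−32.9815)/(193.0356−130.1868)=0.9823; B=V−Δ·S=-75.9209
Node (0,0) S=116.0000: V=(p*·71.0707+(1−p*)·23.8724)/1.25=53.2605; Δ=(71.0707−23.8724)/(149.6400−100.9200)=0.9688; B=V−Δ·S=-59.1165
Self-financing check: at every node Δ·S+B equals the discounted successor values.

(0,0): Delta=0.9688 Bond=-59.1165
(1,0): Delta=0.7781 Bond=-54.6551
(1,1): Delta=0.9823 Bond=-75.9209
(2,0): Delta=0.0000 Bond=0.0000
(2,1): Delta=0.8334 Bond=-75.5104
(2,2): Delta=0.9929 Bond=-96.9423
(3,0): Delta=0.0000 Bond=0.0000
(3,1): Delta=0.0000 Bond=0.0000
(3,2): Delta=0.8925 Bond=-104.3235
(3,3): Delta=1.0000 Bond=-122.9520
V0=53.2605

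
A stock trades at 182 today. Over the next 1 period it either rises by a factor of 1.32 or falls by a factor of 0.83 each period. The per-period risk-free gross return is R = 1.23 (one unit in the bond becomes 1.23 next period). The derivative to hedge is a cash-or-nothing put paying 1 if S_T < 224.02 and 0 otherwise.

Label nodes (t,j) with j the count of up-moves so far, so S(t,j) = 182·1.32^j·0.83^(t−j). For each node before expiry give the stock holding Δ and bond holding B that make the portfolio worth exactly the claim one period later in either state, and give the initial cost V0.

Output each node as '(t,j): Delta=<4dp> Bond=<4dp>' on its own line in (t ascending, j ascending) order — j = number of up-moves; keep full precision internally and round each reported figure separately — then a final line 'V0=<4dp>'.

Under the risk-neutral measure, an up-move has probability p* = (R−d)/(u−d) = 0.8163 and values discount at R = 1.23.
Terminal payoffs: V(1,0)=1.0000, V(1,1)=0.0000
Node (0,0) S=182.0000: V=(p*·0.0000+(1−p*)·1.0000)/1.23=0.1493; Δ=(0.0000−1.0000)/(240.2400−151.0600)=-0.0112; B=V−Δ·S=2.1901
Root portfolio cost Δ·182+B reproduces V0=0.1493.

(0,0): Delta=-0.0112 Bond=2.1901
V0=0.1493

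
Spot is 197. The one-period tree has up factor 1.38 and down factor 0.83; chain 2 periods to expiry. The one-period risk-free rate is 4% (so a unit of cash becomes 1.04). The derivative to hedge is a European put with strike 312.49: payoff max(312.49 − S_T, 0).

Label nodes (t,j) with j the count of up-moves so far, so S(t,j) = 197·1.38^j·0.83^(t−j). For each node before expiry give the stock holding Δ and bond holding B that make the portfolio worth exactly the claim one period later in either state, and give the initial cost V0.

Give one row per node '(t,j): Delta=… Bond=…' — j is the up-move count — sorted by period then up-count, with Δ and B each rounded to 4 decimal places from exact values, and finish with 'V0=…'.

Under the risk-neutral measure, an up-move has probability p* = (R−d)/(u−d) = 0.3818 and values discount at R = 1.04.
Terminal payoffs: V(2,0)=176.7767, V(2,1)=86.8462, V(2,2)=0.0000
  t=1,j=0: stock 163.5100 → up 225.6438 (V=86.8462), down 135.7133 (V=176.7767). Price 136.9612; hedge Δ=-1.0000, bond B=300.4712.
  t=1,j=1: stock 271.8600 → up 375.1668 (V=0.0000), down 225.6438 (V=86.8462). Price 51.6219; hedge Δ=-0.5808, bond B=209.5240.
  t=0,j=0: stock 197.0000 → up 271.8600 (V=51.6219), down 163.5100 (V=136.9612). Price 100.3626; hedge Δ=-0.7876, bond B=255.5249.
Each (Δ,B) replicates both successor values, so the strategy is self-financing and V0 is arbitrage-free.

(0,0): Delta=-0.7876 Bond=255.5249
(1,0): Delta=-1.0000 Bond=300.4712
(1,1): Delta=-0.5808 Bond=209.5240
V0=100.3626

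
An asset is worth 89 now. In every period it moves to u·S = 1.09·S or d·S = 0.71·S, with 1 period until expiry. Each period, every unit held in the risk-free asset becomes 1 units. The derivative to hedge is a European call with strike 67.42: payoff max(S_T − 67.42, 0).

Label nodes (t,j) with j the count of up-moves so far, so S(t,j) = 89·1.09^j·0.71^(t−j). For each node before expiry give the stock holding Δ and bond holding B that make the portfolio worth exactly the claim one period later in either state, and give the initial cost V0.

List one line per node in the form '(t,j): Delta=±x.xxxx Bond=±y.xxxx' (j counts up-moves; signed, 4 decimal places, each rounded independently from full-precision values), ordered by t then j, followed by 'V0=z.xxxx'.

(0,0): Delta=0.8749 Bond=-55.2866
V0=22.5818

Under the risk-neutral measure, an up-move has probability p* = (R−d)/(u−d) = 0.7632 and values discount at R = 1.
Payoff layer (t=1): V(1,0)=0.0000, V(1,1)=29.5900
Node (0,0) S=89.0000: V=(p*·29.5900+(1−p*)·0.0000)/1=22.5818; Δ=(29.5900−0.0000)/(97.0100−63.1900)=0.8749; B=V−Δ·S=-55.2866
Check: Δ(0,0)·S0 + B(0,0) = 22.5818 = V0.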